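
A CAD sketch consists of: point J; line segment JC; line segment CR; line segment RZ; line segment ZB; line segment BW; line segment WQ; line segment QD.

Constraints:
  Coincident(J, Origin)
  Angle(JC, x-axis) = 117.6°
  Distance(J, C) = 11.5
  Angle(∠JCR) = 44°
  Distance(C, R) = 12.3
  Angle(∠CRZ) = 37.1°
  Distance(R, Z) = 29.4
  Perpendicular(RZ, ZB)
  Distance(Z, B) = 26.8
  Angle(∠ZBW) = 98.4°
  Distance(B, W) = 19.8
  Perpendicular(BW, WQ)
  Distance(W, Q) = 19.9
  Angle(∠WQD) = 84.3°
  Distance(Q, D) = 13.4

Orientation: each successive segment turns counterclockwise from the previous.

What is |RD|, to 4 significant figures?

22.35

BW ⟂ WQ, so WQ runs at -61.90°; with |WQ| = 19.9, Q = (-9.202, 10.54). ∠WQD = 84.3° gives QD at 33.80° from the x-axis; with |QD| = 13.4, D = (1.934, 18.00). Then |RD| = |D − R| = 22.35.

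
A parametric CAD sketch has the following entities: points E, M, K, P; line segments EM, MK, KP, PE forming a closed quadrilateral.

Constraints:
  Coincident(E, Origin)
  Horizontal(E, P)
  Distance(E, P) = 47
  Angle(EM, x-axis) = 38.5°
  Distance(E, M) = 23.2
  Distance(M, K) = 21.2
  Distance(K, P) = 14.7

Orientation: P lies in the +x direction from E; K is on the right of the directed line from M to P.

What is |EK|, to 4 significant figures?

32.38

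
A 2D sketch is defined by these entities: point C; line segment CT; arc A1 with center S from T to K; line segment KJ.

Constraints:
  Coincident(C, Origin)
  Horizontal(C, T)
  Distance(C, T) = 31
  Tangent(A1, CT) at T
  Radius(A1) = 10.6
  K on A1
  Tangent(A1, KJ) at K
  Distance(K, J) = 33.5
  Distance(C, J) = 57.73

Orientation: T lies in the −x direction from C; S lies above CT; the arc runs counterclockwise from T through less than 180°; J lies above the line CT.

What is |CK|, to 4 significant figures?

26.19

Checks: |SK| = 10.60 ✓; ∠(SK, KJ) = 90.00° ✓; |KJ| = 33.50 ✓; |CJ| = 57.73 ✓.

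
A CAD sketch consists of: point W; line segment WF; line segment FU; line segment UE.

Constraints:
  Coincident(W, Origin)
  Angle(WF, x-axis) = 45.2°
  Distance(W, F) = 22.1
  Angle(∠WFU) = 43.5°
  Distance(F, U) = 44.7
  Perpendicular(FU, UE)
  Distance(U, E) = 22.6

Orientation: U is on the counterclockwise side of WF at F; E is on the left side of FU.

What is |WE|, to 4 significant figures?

29.61

W is at the origin; WF runs at 45.2° with length 22.1, so F = 22.1·(cos 45.2°, sin 45.2°) = (15.57, 15.68). ∠WFU = 43.5°, so FU runs at 45.2° + (180° − 43.5°) = 181.7° from the x-axis; with |FU| = 44.7, U = F + 44.7·(cos 181.7°, sin 181.7°) = (-29.11, 14.36). FU ⟂ UE; with |UE| = 22.6 on the left of FU, E = U + 22.6·(0.02967, -0.9996) = (-28.44, -8.235). Then |WE| = |E − W| = 29.61.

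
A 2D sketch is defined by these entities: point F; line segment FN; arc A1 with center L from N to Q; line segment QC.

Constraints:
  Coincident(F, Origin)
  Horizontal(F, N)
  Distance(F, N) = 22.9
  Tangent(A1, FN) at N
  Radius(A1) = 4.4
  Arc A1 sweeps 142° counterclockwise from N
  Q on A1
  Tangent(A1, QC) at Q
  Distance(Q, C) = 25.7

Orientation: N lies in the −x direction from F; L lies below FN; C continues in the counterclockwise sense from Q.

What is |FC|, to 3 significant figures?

24.3

F is at the origin; FN is horizontal with |FN| = 22.9 and N on the −x side, so N = (-22.9, 0.00). The tangent condition forces LN to be normal to FN, so L = N + (0, -4.4) = (-22.9, -4.40). On A1, N sits at bearing 90° from L; a 142° counterclockwise sweep puts Q at bearing 232°, so Q = L + 4.4·(cos 232°, sin 232°) = (-25.6, -7.87). Since A1 is tangent to QC there, LQ ⟂ QC, so QC runs along (−sin 232°, cos 232°); with |QC| = 25.7, C = (-5.36, -23.7). Then |FC| = |C − F| = 24.3.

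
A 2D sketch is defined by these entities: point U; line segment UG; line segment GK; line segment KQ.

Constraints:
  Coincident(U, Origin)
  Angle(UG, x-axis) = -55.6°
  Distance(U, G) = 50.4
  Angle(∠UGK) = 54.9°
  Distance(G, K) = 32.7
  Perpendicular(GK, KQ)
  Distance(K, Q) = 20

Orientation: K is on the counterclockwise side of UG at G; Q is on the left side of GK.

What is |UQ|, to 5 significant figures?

21.558

U is at the origin; UG runs at -55.6° with length 50.4, so G = 50.4·(cos -55.6°, sin -55.6°) = (28.474, -41.586). ∠UGK = 54.9°, so GK runs at -55.6° + (180° − 54.9°) = 69.500° from the x-axis; with |GK| = 32.7, K = G + 32.7·(cos 69.500°, sin 69.500°) = (39.926, -10.957). The perpendicularity gives KQ at right angles to GK; with |KQ| = 20.0 on the left of GK, Q = K + 20.0·(-0.93667, 0.35021) = (21.193, -3.9524). Then |UQ| = |Q − U| = 21.558.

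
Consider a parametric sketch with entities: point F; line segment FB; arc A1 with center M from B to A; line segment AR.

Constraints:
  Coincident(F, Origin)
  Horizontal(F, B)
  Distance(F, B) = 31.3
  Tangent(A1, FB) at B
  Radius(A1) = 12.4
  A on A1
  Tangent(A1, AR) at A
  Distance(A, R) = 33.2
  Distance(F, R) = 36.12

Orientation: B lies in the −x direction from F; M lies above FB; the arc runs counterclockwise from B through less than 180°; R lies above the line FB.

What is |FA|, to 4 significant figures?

21.39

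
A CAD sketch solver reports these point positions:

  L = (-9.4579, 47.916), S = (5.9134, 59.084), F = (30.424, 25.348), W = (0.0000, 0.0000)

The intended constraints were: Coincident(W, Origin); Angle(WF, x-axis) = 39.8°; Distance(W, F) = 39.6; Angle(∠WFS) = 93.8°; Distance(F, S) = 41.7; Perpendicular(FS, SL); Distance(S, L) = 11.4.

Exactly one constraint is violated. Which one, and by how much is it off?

Distance(S, L) = 11.4 — off by 7.60.

W = (0.00, 0.00) ✓; WF at 39.80° ✓; |WF| = 39.60 ✓; ∠WFS = 93.80° ✓; |FS| = 41.70 ✓; ∠(FS, SL) = 90.00° ✓; |SL| = 19.00 ✗.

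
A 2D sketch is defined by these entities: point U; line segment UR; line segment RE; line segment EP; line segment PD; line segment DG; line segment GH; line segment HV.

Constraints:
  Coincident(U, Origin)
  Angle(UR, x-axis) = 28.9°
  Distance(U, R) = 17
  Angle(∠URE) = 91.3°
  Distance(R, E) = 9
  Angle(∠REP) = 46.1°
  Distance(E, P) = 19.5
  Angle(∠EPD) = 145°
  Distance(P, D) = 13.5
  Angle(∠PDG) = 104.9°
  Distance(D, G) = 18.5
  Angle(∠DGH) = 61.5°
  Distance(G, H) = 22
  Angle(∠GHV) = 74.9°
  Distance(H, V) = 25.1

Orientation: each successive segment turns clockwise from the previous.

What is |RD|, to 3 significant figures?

24.4

∠REP = 46.1° gives EP at 166° from the x-axis; with |EP| = 19.5, P = (0.465, 5.06). ∠EPD = 145.0° gives PD at 131° from the x-axis; with |PD| = 13.5, D = (-8.45, 15.2). Then |RD| = |D − R| = 24.4.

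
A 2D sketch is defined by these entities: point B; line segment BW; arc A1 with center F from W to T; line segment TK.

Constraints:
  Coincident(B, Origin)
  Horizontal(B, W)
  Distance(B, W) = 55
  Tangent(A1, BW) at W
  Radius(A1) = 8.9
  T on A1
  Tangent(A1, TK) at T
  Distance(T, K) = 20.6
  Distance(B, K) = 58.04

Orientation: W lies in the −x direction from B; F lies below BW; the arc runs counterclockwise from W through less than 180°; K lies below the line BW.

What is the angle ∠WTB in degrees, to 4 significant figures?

50.96°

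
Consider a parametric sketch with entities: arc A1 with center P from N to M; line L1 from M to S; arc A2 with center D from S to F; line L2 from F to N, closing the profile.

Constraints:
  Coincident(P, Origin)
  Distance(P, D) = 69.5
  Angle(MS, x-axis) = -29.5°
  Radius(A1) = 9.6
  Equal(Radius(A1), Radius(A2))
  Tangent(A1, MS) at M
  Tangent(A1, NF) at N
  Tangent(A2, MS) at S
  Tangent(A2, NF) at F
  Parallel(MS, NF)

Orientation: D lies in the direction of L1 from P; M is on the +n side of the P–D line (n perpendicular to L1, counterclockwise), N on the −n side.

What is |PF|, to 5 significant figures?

70.160

Tangency of A1 to both parallel lines with radius 9.6 puts M and N at P ± 9.6·n: M = (4.7273, 8.3554), N = (-4.7273, -8.3554). Equal radii place S and F the same way about D: S = D + 9.6·n = (65.217, -25.868), F = D − 9.6·n = (55.762, -42.579). Then |PF| = |F − P| = 70.160.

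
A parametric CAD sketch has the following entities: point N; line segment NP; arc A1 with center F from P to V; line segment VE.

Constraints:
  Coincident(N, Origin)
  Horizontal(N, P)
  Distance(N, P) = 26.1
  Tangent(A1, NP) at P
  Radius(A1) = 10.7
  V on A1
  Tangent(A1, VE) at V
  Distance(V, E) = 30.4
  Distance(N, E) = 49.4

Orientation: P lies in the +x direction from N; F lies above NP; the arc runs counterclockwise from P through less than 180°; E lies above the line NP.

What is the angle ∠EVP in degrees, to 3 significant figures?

124°

N is at the origin; NP is horizontal with |NP| = 26.1 and P on the +x side, so P = (26.1, 0.00). The tangent condition forces FP to be normal to NP, so F = P + (0, 10.7) = (26.1, 10.7). Since FV ⟂ VE (tangency), |FE| = √(10.7² + 30.4²) = 32.2 regardless of where V sits on A1. So E lies on both circle(N, 49.4) and circle(F, 32.2); the above-NP intersection is E = (24.5, 42.9). V is the foot of the tangent from E: V = (36.0, 14.7).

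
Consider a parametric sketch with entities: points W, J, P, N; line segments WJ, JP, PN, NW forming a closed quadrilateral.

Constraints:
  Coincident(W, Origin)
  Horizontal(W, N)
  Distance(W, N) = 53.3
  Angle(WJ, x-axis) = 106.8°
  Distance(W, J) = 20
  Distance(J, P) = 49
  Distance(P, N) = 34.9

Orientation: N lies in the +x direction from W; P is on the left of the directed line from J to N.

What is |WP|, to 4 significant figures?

52.71

W is at the origin; WN is horizontal with |WN| = 53.3 and N in +x, so N = (53.3, 0). WJ runs at 106.8° with |WJ| = 20.0, so J = (-5.781, 19.15). P is determined by |JP| = 49.0 and |PN| = 34.9 together: it lies at the intersection of circle(J, 49.0) and circle(N, 34.9). With |JN| = 62.11, the foot of the radical line on JN is 40.58 from J and the perpendicular offset is √(49.0² − 40.58²) = 27.47. Taking the left-of-JN solution: P = (41.29, 32.77).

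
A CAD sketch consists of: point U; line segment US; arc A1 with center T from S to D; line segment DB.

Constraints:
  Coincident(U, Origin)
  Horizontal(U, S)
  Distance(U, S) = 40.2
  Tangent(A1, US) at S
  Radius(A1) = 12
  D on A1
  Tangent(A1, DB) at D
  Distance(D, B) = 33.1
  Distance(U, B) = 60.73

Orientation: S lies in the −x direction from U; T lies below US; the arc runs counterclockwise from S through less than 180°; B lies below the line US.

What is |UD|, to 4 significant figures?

53.89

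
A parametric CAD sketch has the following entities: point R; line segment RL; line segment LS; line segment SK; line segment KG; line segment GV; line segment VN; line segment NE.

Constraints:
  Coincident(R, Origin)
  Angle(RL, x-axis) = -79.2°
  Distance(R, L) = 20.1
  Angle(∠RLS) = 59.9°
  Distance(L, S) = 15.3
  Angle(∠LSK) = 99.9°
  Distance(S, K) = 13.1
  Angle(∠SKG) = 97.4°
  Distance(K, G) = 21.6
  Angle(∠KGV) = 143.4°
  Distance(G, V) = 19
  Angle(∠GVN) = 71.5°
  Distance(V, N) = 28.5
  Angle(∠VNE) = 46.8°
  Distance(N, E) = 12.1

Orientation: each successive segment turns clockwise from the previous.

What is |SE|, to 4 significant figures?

17.12

R is at the origin; RL runs at -79.2° with length 20.1, so L = (3.766, -19.74). ∠RLS = 59.9° gives LS at 160.7° from the x-axis; with |LS| = 15.3, S = (-10.67, -14.69). ∠LSK = 99.9° gives SK at 80.60° from the x-axis; with |SK| = 13.1, K = (-8.534, -1.763). ∠SKG = 97.4° gives KG at -2.000° from the x-axis; with |KG| = 21.6, G = (13.05, -2.517). ∠KGV = 143.4° gives GV at -38.60° from the x-axis; with |GV| = 19.0, V = (27.90, -14.37). ∠GVN = 71.5° gives VN at -147.1° from the x-axis; with |VN| = 28.5, N = (3.972, -29.85). ∠VNE = 46.8° gives NE at 79.70° from the x-axis; with |NE| = 12.1, E = (6.136, -17.95). Then |SE| = |E − S| = 17.12.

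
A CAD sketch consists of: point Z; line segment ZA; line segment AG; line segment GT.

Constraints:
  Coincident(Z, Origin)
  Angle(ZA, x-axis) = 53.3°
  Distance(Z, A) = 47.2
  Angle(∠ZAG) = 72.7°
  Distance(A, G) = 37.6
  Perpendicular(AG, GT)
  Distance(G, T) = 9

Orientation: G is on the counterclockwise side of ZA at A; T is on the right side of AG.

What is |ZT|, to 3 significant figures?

59.0

∠ZAG = 72.7°, so AG runs at 53.3° + (180° − 72.7°) = 161° from the x-axis; with |AG| = 37.6, G = A + 37.6·(cos 161°, sin 161°) = (-7.26, 50.3). AG ⟂ GT; with |GT| = 9.0 on the right of AG, T = G + 9.0·(0.332, 0.943) = (-4.27, 58.8). Then |ZT| = |T − Z| = 59.0.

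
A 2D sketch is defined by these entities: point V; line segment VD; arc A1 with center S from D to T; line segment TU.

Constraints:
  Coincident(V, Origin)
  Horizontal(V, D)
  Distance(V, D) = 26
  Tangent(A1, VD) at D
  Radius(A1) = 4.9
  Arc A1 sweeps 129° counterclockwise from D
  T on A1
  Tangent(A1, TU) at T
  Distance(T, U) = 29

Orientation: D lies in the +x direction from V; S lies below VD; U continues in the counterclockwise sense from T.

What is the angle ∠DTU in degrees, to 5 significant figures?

115.50°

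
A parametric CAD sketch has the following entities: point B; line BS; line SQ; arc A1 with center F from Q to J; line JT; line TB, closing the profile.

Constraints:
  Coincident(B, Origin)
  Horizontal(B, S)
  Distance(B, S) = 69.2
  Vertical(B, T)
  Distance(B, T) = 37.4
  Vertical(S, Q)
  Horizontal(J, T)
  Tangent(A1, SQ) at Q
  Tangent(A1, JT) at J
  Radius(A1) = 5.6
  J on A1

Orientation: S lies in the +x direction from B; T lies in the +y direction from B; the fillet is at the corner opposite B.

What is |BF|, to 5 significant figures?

71.107

B and T share the same x with |BT| = 37.4 and T on the +y side, so T = (0.0000, 37.400). The virtual corner opposite B is at (69.200, 37.400). The tangent condition forces FQ to be normal to SQ and tangency of A1 to JT means the radius FJ is perpendicular to JT, with radius 5.6, so the center F sits 5.6 in from both sides at F = (63.600, 31.800). Then |BF| = |F − B| = 71.107.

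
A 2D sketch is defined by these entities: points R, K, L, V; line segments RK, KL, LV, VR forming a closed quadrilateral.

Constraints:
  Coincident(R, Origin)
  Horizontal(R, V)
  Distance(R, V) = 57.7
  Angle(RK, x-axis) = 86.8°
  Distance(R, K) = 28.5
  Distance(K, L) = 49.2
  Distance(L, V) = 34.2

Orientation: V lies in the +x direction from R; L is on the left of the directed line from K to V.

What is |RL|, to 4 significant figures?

60.60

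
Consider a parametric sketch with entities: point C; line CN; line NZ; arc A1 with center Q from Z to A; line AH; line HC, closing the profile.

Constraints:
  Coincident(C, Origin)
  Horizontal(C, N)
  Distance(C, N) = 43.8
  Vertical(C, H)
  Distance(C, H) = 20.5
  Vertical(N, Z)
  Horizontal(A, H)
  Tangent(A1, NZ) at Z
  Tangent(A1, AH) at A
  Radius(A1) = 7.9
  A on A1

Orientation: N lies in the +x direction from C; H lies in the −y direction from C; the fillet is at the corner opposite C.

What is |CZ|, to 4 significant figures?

45.58

C is at the origin; CN is horizontal with |CN| = 43.8 and N on the +x side, so N = (43.80, 0.000). C and H share the same x with |CH| = 20.5 and H on the −y side, so H = (0.000, -20.50). The virtual corner opposite C is at (43.80, -20.50). A1 meets NZ tangentially, so QZ is at right angles to NZ and the tangent condition forces QA to be normal to AH, with radius 7.9, so the center Q sits 7.9 in from both sides at Q = (35.90, -12.60). That places the tangent points at Z = (43.80, -12.60) on NZ and A = (35.90, -20.50) on AH. Then |CZ| = |Z − C| = 45.58.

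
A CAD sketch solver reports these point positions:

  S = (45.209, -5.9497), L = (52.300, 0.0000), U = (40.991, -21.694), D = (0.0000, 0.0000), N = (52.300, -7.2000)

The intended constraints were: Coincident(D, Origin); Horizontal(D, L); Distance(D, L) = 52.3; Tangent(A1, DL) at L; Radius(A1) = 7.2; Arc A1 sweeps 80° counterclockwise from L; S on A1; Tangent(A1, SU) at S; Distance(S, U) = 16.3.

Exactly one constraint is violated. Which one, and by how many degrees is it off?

Tangent(A1, SU) at S — off by 5.00°.

D = (0.00, 0.00) ✓; D.y = 0.00, L.y = 0.00 ✓; |DL| = 52.30 ✓; ∠(NL, LD) = 90.00° ✓; |NL| = 7.200 ✓; bearing(N→S) − bearing(N→L) = 80.00° ✓; |NS| = 7.200 ✓; ∠(NS, SU) = 95.00° ✗; |SU| = 16.30 ✓.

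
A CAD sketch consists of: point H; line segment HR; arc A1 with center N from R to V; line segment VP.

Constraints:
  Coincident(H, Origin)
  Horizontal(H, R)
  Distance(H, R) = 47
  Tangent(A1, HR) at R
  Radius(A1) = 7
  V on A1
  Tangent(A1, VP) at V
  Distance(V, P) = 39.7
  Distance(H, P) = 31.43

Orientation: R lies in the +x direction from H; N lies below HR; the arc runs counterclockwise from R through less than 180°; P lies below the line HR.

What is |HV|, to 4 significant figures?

42.32

H is at the origin; HR is horizontal with |HR| = 47.0 and R on the +x side, so R = (47.00, 0.000). Since A1 is tangent to HR there, NR ⟂ HR, so N = R + (0, -7) = (47.00, -7.000). Since NV ⟂ VP (tangency), |NP| = √(7.0² + 39.7²) = 40.31 regardless of where V sits on A1. So P lies on both circle(H, 31.43) and circle(N, 40.31); the below-HR intersection is P = (12.98, -28.63). V is the foot of the tangent from P: V = (42.28, -1.834).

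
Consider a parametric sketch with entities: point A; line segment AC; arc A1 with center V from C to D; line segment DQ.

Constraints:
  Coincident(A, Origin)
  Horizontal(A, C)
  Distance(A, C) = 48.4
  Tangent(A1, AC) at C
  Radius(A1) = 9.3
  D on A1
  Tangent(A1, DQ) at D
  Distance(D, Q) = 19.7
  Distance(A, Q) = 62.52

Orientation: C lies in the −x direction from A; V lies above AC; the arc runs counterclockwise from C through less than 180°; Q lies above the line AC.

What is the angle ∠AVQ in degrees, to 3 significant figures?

118°

A is at the origin; AC is horizontal with |AC| = 48.4 and C on the −x side, so C = (-48.4, 0.00). Since A1 is tangent to AC there, VC ⟂ AC, so V = C + (0, 9.3) = (-48.4, 9.30). Since VD ⟂ DQ (tangency), |VQ| = √(9.3² + 19.7²) = 21.8 regardless of where D sits on A1. So Q lies on both circle(A, 62.52) and circle(V, 21.8); the above-AC intersection is Q = (-54.8, 30.1). D is the foot of the tangent from Q: D = (-41.5, 15.6).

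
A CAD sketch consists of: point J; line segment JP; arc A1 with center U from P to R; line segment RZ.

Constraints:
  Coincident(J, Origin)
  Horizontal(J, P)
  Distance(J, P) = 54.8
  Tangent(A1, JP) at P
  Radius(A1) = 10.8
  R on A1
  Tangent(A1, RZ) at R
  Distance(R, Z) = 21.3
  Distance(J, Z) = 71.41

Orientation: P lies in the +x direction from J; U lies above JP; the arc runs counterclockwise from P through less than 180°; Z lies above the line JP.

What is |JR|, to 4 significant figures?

66.62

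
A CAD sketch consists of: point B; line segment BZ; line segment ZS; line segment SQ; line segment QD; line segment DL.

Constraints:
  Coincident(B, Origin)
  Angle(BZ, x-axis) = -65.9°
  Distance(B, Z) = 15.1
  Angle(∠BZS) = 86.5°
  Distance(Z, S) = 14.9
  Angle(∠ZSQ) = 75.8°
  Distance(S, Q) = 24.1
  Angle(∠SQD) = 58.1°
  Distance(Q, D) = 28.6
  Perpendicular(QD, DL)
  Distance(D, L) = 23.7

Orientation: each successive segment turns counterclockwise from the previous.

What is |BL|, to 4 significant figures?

29.24

B is at the origin; BZ runs at -65.9° with length 15.1, so Z = (6.166, -13.78). ∠BZS = 86.5° gives ZS at 27.60° from the x-axis; with |ZS| = 14.9, S = (19.37, -6.881). ∠ZSQ = 75.8° gives SQ at 131.8° from the x-axis; with |SQ| = 24.1, Q = (3.307, 11.09). ∠SQD = 58.1° gives QD at -106.3° from the x-axis; with |QD| = 28.6, D = (-4.720, -16.37). The perpendicularity gives DL at right angles to QD, so DL runs at -16.30°; with |DL| = 23.7, L = (18.03, -23.02). Then |BL| = |L − B| = 29.24.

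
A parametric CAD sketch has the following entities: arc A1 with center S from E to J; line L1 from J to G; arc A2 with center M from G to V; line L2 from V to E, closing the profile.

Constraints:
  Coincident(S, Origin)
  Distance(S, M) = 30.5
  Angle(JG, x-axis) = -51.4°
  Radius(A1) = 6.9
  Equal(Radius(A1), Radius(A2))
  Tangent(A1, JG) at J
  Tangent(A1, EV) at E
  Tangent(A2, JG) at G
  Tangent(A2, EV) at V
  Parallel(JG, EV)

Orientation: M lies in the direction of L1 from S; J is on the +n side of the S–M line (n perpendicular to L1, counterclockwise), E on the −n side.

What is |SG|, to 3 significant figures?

31.3

The slot axis is L1's direction at -51.4°, so u = (cos -51.4°, sin -51.4°) = (0.624, -0.782) and n = (−sin -51.4°, cos -51.4°) = (0.782, 0.624). S is at the origin and M lies 30.5 along u from S, so M = 30.5·u = (19.0, -23.8). Tangency of A1 to both parallel lines with radius 6.9 puts J and E at S ± 6.9·n: J = (5.39, 4.30), E = (-5.39, -4.30). Equal radii place G and V the same way about M: G = M + 6.9·n = (24.4, -19.5), V = M − 6.9·n = (13.6, -28.1). Then |SG| = |G − S| = 31.3.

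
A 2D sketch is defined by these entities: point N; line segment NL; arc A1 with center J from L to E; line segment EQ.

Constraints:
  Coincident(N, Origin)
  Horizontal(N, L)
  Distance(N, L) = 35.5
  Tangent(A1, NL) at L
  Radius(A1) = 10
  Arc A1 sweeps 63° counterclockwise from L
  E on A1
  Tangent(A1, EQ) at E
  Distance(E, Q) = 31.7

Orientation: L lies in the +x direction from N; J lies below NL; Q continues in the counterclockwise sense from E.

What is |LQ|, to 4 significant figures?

40.98

N is at the origin; NL is horizontal with |NL| = 35.5 and L on the +x side, so L = (35.50, 0.000). A1 meets NL tangentially, so JL is at right angles to NL, so J = L + (0, -10) = (35.50, -10.00). On A1, L sits at bearing 90° from J; a 63° counterclockwise sweep puts E at bearing 153°, so E = J + 10.0·(cos 153°, sin 153°) = (26.59, -5.460). The tangent condition forces JE to be normal to EQ, so EQ runs along (−sin 153°, cos 153°); with |EQ| = 31.7, Q = (12.20, -33.71). Then |LQ| = |Q − L| = 40.98.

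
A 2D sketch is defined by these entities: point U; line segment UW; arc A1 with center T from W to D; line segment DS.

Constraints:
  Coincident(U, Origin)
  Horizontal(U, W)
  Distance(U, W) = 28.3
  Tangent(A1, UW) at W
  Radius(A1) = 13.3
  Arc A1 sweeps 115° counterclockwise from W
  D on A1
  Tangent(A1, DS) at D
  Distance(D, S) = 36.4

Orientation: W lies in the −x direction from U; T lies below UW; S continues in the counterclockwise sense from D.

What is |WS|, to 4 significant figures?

52.02

U is at the origin; U and W share the same y with |UW| = 28.3 and W on the −x side, so W = (-28.30, 0.000). Since A1 is tangent to UW there, TW ⟂ UW, so T = W + (0, -13.3) = (-28.30, -13.30). On A1, W sits at bearing 90° from T; a 115° counterclockwise sweep puts D at bearing 205°, so D = T + 13.3·(cos 205°, sin 205°) = (-40.35, -18.92). The tangent condition forces TD to be normal to DS, so DS runs along (−sin 205°, cos 205°); with |DS| = 36.4, S = (-24.97, -51.91). Then |WS| = |S − W| = 52.02.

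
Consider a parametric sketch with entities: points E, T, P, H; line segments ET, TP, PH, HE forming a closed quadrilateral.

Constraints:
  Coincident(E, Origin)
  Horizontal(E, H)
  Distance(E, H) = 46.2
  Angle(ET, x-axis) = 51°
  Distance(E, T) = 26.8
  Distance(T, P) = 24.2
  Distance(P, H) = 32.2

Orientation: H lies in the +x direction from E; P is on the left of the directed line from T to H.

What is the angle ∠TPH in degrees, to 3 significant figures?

77.8°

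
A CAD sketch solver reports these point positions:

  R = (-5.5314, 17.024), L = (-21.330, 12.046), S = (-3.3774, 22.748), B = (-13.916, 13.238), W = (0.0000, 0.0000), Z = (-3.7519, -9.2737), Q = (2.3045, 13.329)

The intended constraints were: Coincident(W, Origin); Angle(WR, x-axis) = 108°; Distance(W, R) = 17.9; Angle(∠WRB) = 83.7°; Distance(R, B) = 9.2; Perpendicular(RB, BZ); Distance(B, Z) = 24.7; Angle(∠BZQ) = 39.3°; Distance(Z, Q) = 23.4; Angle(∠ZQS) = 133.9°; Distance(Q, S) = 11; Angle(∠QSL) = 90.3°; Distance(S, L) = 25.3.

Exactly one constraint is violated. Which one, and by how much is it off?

Distance(S, L) = 25.3 — off by 4.40.

W = (0.00, 0.00) ✓; WR at 108.0° ✓; |WR| = 17.90 ✓; ∠WRB = 83.70° ✓; |RB| = 9.200 ✓; ∠(RB, BZ) = 90.00° ✓; |BZ| = 24.70 ✓; ∠BZQ = 39.30° ✓; |ZQ| = 23.40 ✓; ∠ZQS = 133.9° ✓; |QS| = 11.00 ✓; ∠QSL = 90.30° ✓; |SL| = 20.90 ✗.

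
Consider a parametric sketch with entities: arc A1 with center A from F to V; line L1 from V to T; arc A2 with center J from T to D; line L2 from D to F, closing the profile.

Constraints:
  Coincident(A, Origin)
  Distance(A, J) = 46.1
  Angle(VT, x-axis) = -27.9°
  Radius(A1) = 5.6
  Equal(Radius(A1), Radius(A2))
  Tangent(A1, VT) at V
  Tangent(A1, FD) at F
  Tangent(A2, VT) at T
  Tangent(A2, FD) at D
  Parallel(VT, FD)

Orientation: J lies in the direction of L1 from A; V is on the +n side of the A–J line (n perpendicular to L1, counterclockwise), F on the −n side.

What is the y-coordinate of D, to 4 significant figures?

-26.52

The slot axis is L1's direction at -27.9°, so u = (cos -27.9°, sin -27.9°) = (0.8838, -0.4679) and n = (−sin -27.9°, cos -27.9°) = (0.4679, 0.8838). A is at the origin and J lies 46.1 along u from A, so J = 46.1·u = (40.74, -21.57). Tangency of A1 to both parallel lines with radius 5.6 puts V and F at A ± 5.6·n: V = (2.620, 4.949), F = (-2.620, -4.949). Equal radii place T and D the same way about J: T = J + 5.6·n = (43.36, -16.62), D = J − 5.6·n = (38.12, -26.52). So D.y = -26.52.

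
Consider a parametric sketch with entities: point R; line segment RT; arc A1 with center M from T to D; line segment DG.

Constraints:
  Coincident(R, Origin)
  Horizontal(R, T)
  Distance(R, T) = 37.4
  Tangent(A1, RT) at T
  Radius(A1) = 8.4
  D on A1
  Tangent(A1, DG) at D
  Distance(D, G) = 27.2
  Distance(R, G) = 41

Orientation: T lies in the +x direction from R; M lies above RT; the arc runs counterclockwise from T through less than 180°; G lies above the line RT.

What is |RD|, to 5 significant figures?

45.601

Checks: |RT| = 37.40 ✓; |MD| = 8.400 ✓; ∠(MD, DG) = 90.00° ✓; |DG| = 27.20 ✓; |RG| = 41.00 ✓.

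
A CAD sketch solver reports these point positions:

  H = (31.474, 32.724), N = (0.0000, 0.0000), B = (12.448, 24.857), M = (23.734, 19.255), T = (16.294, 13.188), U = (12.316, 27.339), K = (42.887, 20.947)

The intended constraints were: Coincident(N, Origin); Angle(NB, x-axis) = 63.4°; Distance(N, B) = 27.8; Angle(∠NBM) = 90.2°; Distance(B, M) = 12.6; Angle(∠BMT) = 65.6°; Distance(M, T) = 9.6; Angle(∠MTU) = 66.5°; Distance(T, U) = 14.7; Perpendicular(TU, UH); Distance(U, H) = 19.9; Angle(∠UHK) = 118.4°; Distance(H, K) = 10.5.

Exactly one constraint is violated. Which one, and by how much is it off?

Distance(H, K) = 10.5 — off by 5.90.

N = (0.00, 0.00) ✓; NB at 63.40° ✓; |NB| = 27.80 ✓; ∠NBM = 90.20° ✓; |BM| = 12.60 ✓; ∠BMT = 65.59° ✓; |MT| = 9.600 ✓; ∠MTU = 66.51° ✓; |TU| = 14.70 ✓; ∠(TU, UH) = 90.00° ✓; |UH| = 19.90 ✓; ∠UHK = 118.4° ✓; |HK| = 16.40 ✗.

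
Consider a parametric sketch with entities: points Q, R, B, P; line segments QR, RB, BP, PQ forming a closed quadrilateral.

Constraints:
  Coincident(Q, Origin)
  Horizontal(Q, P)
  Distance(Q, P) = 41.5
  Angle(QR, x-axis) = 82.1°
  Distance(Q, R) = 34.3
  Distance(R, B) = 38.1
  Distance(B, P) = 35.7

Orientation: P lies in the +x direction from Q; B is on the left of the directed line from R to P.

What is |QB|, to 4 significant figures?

55.70

Q is at the origin; Q and P share the same y with |QP| = 41.5 and P in +x, so P = (41.5, 0). QR runs at 82.1° with |QR| = 34.3, so R = (4.714, 33.97). B is determined by |RB| = 38.1 and |BP| = 35.7 together: it lies at the intersection of circle(R, 38.1) and circle(P, 35.7). With |RP| = 50.07, the foot of the radical line on RP is 26.81 from R and the perpendicular offset is √(38.1² − 26.81²) = 27.08. Taking the left-of-RP solution: B = (42.78, 35.68).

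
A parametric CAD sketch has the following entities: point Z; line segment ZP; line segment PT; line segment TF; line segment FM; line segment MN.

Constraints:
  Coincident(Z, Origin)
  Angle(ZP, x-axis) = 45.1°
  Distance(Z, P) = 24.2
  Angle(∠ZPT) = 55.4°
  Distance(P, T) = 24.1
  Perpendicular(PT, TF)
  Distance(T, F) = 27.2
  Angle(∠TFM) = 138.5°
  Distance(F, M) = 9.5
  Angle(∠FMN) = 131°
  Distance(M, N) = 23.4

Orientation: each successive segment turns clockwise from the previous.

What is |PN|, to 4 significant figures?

34.57

∠TFM = 138.5° gives FM at 149.0° from the x-axis; with |FM| = 9.5, M = (-13.41, -6.619). ∠FMN = 131.0° gives MN at 100.0° from the x-axis; with |MN| = 23.4, N = (-17.48, 16.43). Then |PN| = |N − P| = 34.57.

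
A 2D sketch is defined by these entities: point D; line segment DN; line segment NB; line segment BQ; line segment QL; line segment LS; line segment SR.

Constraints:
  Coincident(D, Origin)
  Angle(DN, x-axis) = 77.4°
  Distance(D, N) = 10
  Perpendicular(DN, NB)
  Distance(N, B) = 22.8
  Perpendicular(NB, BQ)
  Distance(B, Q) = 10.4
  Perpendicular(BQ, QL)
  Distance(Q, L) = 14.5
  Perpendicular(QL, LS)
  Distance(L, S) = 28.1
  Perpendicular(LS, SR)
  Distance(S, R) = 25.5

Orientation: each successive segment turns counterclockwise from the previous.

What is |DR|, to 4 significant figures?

43.70

D is at the origin; DN runs at 77.4° with length 10.0, so N = (2.181, 9.759). DN is perpendicular to NB, so NB runs at 167.4°; with |NB| = 22.8, B = (-20.07, 14.73). NB is perpendicular to BQ, so BQ runs at -102.6°; with |BQ| = 10.4, Q = (-22.34, 4.583). BQ is perpendicular to QL, so QL runs at -12.60°; with |QL| = 14.5, L = (-8.187, 1.420). QL ⟂ LS, so LS runs at 77.40°; with |LS| = 28.1, S = (-2.058, 28.84). The perpendicularity gives SR at right angles to LS, so SR runs at 167.4°; with |SR| = 25.5, R = (-26.94, 34.41). Then |DR| = |R − D| = 43.70.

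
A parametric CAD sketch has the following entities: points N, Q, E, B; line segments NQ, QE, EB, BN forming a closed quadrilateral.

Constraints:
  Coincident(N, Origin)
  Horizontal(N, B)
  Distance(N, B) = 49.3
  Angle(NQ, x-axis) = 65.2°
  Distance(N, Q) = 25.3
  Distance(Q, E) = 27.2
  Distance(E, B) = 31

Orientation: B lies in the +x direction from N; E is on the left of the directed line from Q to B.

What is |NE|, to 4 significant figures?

46.92

N is at the origin; N and B share the same y with |NB| = 49.3 and B in +x, so B = (49.3, 0). NQ runs at 65.2° with |NQ| = 25.3, so Q = (10.61, 22.97). E is determined by |QE| = 27.2 and |EB| = 31.0 together: it lies at the intersection of circle(Q, 27.2) and circle(B, 31.0). With |QB| = 44.99, the foot of the radical line on QB is 20.04 from Q and the perpendicular offset is √(27.2² − 20.04²) = 18.39. Taking the left-of-QB solution: E = (37.23, 28.55).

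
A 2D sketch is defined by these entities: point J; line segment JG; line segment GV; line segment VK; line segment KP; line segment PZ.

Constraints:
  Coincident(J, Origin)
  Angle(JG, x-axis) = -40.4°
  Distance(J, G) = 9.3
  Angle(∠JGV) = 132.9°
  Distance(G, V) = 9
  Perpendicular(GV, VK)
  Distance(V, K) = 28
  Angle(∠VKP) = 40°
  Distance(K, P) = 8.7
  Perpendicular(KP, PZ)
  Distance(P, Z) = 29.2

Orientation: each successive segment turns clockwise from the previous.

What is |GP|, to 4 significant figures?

21.61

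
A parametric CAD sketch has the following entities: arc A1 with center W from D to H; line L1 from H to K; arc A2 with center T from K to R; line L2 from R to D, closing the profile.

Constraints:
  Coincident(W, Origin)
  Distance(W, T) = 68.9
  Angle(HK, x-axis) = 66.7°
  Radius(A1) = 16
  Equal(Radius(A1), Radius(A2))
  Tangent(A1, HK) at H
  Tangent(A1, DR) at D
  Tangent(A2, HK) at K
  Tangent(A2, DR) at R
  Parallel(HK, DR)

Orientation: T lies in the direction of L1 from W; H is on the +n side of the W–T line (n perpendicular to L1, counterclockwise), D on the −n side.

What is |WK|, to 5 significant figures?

70.733

Tangency of A1 to both parallel lines with radius 16.0 puts H and D at W ± 16.0·n: H = (-14.695, 6.3287), D = (14.695, -6.3287). Equal radii place K and R the same way about T: K = T + 16.0·n = (12.558, 69.610), R = T − 16.0·n = (41.948, 56.952). Then |WK| = |K − W| = 70.733.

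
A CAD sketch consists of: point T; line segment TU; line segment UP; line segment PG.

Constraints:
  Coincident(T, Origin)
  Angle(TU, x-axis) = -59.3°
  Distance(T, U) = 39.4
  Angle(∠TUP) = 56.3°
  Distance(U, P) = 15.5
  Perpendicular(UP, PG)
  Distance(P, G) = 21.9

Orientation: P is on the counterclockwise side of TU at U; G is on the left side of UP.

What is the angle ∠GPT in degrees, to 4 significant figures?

10.98°

∠TUP = 56.3°, so UP runs at -59.3° + (180° − 56.3°) = 64.40° from the x-axis; with |UP| = 15.5, P = U + 15.5·(cos 64.40°, sin 64.40°) = (26.81, -19.90). The perpendicularity gives PG at right angles to UP; with |PG| = 21.9 on the left of UP, G = P + 21.9·(-0.9018, 0.4321) = (7.063, -10.44). Then cos ∠GPT = PG·PT / (|PG||PT|), giving 10.98°.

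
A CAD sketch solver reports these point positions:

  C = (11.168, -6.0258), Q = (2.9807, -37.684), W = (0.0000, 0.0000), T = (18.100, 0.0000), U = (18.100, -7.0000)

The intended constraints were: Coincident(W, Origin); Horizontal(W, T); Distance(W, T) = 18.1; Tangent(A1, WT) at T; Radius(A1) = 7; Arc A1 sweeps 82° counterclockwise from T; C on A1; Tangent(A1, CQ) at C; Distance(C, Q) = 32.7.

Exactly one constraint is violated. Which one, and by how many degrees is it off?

Tangent(A1, CQ) at C — off by 6.50°.

W = (0.00, 0.00) ✓; W.y = 0.00, T.y = 0.00 ✓; |WT| = 18.10 ✓; ∠(UT, TW) = 90.00° ✓; |UT| = 7.000 ✓; bearing(U→C) − bearing(U→T) = 82.00° ✓; |UC| = 7.000 ✓; ∠(UC, CQ) = 96.50° ✗; |CQ| = 32.70 ✓.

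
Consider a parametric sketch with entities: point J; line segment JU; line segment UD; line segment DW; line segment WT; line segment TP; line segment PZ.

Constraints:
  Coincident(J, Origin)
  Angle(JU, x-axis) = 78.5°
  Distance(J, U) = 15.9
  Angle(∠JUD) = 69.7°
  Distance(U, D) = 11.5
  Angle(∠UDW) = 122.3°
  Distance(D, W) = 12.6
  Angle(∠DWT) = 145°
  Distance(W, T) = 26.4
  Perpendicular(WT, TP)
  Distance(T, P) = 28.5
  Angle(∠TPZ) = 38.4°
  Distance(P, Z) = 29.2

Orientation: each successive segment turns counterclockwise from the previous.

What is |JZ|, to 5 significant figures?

7.6819

J is at the origin; JU runs at 78.5° with length 15.9, so U = (3.1700, 15.581). ∠JUD = 69.7° gives UD at -171.20° from the x-axis; with |UD| = 11.5, D = (-8.1947, 13.821). ∠UDW = 122.3° gives DW at -113.50° from the x-axis; with |DW| = 12.6, W = (-13.219, 2.2665). ∠DWT = 145.0° gives WT at -78.500° from the x-axis; with |WT| = 26.4, T = (-7.9556, -23.604). WT ⟂ TP, so TP runs at 11.500°; with |TP| = 28.5, P = (19.972, -17.922). ∠TPZ = 38.4° gives PZ at 153.10° from the x-axis; with |PZ| = 29.2, Z = (-6.0682, -4.7104). Then |JZ| = |Z − J| = 7.6819.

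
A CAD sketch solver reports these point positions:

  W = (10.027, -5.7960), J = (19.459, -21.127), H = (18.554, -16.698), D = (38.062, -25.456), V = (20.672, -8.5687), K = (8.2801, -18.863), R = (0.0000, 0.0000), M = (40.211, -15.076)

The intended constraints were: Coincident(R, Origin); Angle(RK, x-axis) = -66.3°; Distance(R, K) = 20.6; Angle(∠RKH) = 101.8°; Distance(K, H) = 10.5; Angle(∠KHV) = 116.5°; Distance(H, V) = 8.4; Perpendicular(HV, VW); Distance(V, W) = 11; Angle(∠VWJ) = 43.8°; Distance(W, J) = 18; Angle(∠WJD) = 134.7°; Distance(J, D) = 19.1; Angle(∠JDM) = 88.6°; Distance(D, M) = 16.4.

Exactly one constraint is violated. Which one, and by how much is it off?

Distance(D, M) = 16.4 — off by 5.80.

R = (0.00, 0.00) ✓; RK at -66.30° ✓; |RK| = 20.60 ✓; ∠RKH = 101.8° ✓; |KH| = 10.50 ✓; ∠KHV = 116.5° ✓; |HV| = 8.401 ✓; ∠(HV, VW) = 90.00° ✓; |VW| = 11.00 ✓; ∠VWJ = 43.80° ✓; |WJ| = 18.00 ✓; ∠WJD = 134.7° ✓; |JD| = 19.10 ✓; ∠JDM = 88.60° ✓; |DM| = 10.60 ✗.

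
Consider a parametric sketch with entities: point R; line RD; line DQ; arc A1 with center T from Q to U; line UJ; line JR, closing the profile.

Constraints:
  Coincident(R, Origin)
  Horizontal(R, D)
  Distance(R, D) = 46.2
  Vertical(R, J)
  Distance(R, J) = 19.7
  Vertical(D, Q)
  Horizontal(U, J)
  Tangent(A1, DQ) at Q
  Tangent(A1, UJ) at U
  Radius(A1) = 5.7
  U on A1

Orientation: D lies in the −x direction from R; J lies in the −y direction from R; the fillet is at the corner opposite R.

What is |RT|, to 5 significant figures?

42.851

RJ is vertical with |RJ| = 19.7 and J on the −y side, so J = (0.0000, -19.700). The virtual corner opposite R is at (-46.200, -19.700). Tangency of A1 to DQ means the radius TQ is perpendicular to DQ and the tangent condition forces TU to be normal to UJ, with radius 5.7, so the center T sits 5.7 in from both sides at T = (-40.500, -14.000). Then |RT| = |T − R| = 42.851.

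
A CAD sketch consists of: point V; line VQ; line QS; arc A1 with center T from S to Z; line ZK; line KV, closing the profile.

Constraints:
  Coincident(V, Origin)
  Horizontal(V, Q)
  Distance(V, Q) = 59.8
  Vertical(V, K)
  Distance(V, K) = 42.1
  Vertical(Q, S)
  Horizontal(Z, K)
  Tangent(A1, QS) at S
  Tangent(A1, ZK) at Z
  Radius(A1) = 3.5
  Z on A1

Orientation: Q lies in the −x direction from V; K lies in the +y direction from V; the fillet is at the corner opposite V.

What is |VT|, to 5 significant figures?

68.262

VK is vertical with |VK| = 42.1 and K on the +y side, so K = (0.0000, 42.100). The virtual corner opposite V is at (-59.800, 42.100). Since A1 is tangent to QS there, TS ⟂ QS and A1 meets ZK tangentially, so TZ is at right angles to ZK, with radius 3.5, so the center T sits 3.5 in from both sides at T = (-56.300, 38.600). Then |VT| = |T − V| = 68.262.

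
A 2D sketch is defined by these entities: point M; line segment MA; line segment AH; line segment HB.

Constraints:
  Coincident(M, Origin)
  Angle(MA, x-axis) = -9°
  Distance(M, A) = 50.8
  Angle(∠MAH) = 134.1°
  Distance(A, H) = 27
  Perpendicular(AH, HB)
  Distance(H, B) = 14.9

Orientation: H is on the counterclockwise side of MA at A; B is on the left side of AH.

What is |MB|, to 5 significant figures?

65.981

M is at the origin; MA runs at -9.0° with length 50.8, so A = 50.8·(cos -9.0°, sin -9.0°) = (50.175, -7.9469). ∠MAH = 134.1°, so AH runs at -9.0° + (180° − 134.1°) = 36.900° from the x-axis; with |AH| = 27.0, H = A + 27.0·(cos 36.900°, sin 36.900°) = (71.766, 8.2645). The perpendicularity gives HB at right angles to AH; with |HB| = 14.9 on the left of AH, B = H + 14.9·(-0.60042, 0.79968) = (62.820, 20.180). Then |MB| = |B − M| = 65.981.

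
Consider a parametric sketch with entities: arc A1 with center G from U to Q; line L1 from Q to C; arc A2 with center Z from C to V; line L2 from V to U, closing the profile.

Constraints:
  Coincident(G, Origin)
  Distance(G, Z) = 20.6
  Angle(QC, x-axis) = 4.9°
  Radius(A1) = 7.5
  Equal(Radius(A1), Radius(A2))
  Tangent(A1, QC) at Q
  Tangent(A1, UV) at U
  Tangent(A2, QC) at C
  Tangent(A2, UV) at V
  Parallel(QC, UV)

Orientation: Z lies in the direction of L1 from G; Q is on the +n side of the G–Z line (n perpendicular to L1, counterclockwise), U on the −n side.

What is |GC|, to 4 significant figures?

21.92

The slot axis is L1's direction at 4.9°, so u = (cos 4.9°, sin 4.9°) = (0.9963, 0.08542) and n = (−sin 4.9°, cos 4.9°) = (-0.08542, 0.9963). G is at the origin and Z lies 20.6 along u from G, so Z = 20.6·u = (20.52, 1.760). Tangency of A1 to both parallel lines with radius 7.5 puts Q and U at G ± 7.5·n: Q = (-0.6406, 7.473), U = (0.6406, -7.473). Equal radii place C and V the same way about Z: C = Z + 7.5·n = (19.88, 9.232), V = Z − 7.5·n = (21.17, -5.713). Then |GC| = |C − G| = 21.92.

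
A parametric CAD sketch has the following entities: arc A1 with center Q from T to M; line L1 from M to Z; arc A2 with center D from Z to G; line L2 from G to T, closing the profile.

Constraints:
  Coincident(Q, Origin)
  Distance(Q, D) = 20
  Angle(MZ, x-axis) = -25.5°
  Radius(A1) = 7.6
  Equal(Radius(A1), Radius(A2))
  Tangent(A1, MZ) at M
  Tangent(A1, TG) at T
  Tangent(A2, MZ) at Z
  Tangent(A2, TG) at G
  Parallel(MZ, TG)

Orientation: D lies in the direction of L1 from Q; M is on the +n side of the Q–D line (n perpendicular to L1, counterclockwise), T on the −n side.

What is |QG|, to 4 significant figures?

21.40

Tangency of A1 to both parallel lines with radius 7.6 puts M and T at Q ± 7.6·n: M = (3.272, 6.860), T = (-3.272, -6.860). Equal radii place Z and G the same way about D: Z = D + 7.6·n = (21.32, -1.751), G = D − 7.6·n = (14.78, -15.47). Then |QG| = |G − Q| = 21.40.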